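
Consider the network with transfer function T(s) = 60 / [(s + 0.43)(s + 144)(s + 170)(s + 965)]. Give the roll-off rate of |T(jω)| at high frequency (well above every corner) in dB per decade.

With 0 zeros and 4 poles, the high-frequency asymptotic slope is 20 × (0 − 4) = -80 dB/decade.

-80 dB/decade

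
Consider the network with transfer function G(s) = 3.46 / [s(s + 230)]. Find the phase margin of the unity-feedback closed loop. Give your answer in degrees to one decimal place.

90.0°

Gain crossover: |G(jω)| = 1 at ω ≈ 0.015 rad/sec.
∠G(j0.015) = −90° − arctan(0.015/230) ≈ -90.00°
PM = 180° + (-90.00°) = 90.00°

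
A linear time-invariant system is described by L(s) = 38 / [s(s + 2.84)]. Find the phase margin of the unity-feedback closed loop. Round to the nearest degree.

Gain crossover: |L(jω)| = 1 at ω ≈ 5.85 rad/s.
∠L(j5.85) = −90° − arctan(5.85/2.84) ≈ -154.09°
PM = 180° + (-154.09°) = 25.91°

26 deg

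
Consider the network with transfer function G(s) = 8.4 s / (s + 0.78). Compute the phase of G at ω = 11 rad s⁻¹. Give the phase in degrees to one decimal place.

4.1°

∠(j11) = 90.00°
∠(j11 + 0.78) = arctan(11/0.78) = 85.94°
∠G(j11) = 90.00° − 85.94° = 4.06°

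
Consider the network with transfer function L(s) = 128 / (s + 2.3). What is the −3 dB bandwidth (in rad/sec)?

2.3 rad/sec

For a single-pole low-pass, the −3 dB point is at the pole: ω = 2.3 rad/sec.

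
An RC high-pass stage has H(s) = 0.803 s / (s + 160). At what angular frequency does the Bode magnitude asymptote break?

160 rad/s

The single real pole at s = −160 gives a corner at ω = 160 rad/s.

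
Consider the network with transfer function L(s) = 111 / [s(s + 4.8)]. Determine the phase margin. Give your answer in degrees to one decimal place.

25.6°

Gain crossover: |L(jω)| = 1 at ω ≈ 10 rad/sec.
∠L(j10) = −90° − arctan(10/4.8) ≈ -154.37°
PM = 180° + (-154.37°) = 25.63°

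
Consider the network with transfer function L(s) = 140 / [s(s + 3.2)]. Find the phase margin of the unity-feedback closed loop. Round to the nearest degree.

15°

Gain crossover: |L(jω)| = 1 at ω ≈ 11.6 rad/s.
∠L(j11.6) = −90° − arctan(11.6/3.2) ≈ -164.60°
PM = 180° + (-164.60°) = 15.40°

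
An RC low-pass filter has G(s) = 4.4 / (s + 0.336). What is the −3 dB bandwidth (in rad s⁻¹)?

0.336 rad s⁻¹

For a single-pole low-pass, the −3 dB point is at the pole: ω = 0.336 rad s⁻¹.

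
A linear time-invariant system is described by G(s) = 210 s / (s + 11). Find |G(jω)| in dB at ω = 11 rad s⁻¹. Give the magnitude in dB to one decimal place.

43.4 dB

|j11| = 11
|j11 + 11| = √(11² + 11²) = 15.56
|G(j11)| = 210 × 11 / 15.56 = 148.49
20 log₁₀(148.49) = 43.43 dB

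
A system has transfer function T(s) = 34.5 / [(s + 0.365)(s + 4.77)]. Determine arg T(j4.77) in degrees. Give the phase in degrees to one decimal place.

∠(j4.77 + 0.365) = arctan(4.77/0.365) = 85.62°
∠(j4.77 + 4.77) = arctan(4.77/4.77) = 45.00°
∠T(j4.77) = − (85.62° + 45.00°) = -130.62°

-130.6°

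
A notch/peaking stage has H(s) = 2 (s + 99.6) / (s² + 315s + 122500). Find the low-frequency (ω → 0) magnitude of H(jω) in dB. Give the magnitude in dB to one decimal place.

H(0) = 2 × 99.6 / 122500 = 0.0016261
20 log₁₀(0.0016261) = -55.78 dB

-55.8 dB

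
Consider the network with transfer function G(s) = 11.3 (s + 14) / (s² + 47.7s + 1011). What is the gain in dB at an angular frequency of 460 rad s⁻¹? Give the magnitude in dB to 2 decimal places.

-32.19 dB

|j460 + 14| = √(460² + 14²) = 460.2
|(j460)² + 47.7(j460) + 1011| = |-2.1059e+05 + j21942| = 2.117e+05
|G(j460)| = 11.3 × 460.2 / 2.117e+05 = 0.024562
20 log₁₀(0.024562) = -32.195 dB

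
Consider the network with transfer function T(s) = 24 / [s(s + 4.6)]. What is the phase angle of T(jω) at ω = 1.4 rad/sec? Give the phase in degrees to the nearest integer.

∠(j1.4 + 4.6) = arctan(1.4/4.6) = 16.93°
∠(j1.4) = 90.00°
∠T(j1.4) = − (16.93° + 90.00°) = -106.93°

-107 deg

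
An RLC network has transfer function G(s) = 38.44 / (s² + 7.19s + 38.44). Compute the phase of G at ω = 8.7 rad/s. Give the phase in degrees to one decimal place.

-120.8°

∠[(j8.7)² + 7.19(j8.7) + 38.44] = ∠[-37.25 + j62.553] = 120.77°
∠G(j8.7) = −120.77° = -120.77°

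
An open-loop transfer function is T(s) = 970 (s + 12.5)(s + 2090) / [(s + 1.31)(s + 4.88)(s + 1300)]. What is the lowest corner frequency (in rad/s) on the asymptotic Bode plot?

Break frequencies occur at each pole and zero magnitude: 1.31 rad/s, 4.88 rad/s, 12.5 rad/s, 1300 rad/s, 2090 rad/s.
The lowest is 1.31 rad/s.

1.31 rad/s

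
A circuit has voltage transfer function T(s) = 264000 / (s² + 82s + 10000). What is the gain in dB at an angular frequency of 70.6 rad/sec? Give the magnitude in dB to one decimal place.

|(j70.6)² + 82(j70.6) + 10000| = |5015.6 + j5789.2| = 7660
|T(j70.6)| = 264000 / 7660 = 34.466
20 log₁₀(34.466) = 30.75 dB

30.7 dB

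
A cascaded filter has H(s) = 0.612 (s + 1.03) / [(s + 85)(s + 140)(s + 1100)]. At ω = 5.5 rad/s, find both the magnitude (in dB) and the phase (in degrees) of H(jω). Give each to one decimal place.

|H| = -131.7 dB, ∠H = 73.2 deg

|j5.5 + 1.03| = √(5.5² + 1.03²) = 5.596
|j5.5 + 85| = √(5.5² + 85²) = 85.18
|j5.5 + 140| = √(5.5² + 140²) = 140.1
|j5.5 + 1100| = √(5.5² + 1100²) = 1100
|H(j5.5)| = 0.612 × 5.596 / (85.18 × 140.1 × 1100) = 2.6086e-07
20 log₁₀(2.6086e-07) = -131.67 dB
∠(j5.5 + 1.03) = arctan(5.5/1.03) = 79.39°
∠(j5.5 + 85) = arctan(5.5/85) = 3.70°
∠(j5.5 + 140) = arctan(5.5/140) = 2.25°
∠(j5.5 + 1100) = arctan(5.5/1100) = 0.29°
∠H(j5.5) = 79.39° − (3.70° + 2.25° + 0.29°) = 73.15°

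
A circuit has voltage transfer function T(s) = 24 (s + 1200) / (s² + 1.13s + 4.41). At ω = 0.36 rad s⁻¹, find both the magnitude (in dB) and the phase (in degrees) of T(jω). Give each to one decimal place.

|T| = 76.5 dB, ∠T = -5.4°

|j0.36 + 1200| = √(0.36² + 1200²) = 1200
|(j0.36)² + 1.13(j0.36) + 4.41| = |4.2804 + j0.4068| = 4.3
|T(j0.36)| = 24 × 1200 / 4.3 = 6698.2
20 log₁₀(6698.2) = 76.52 dB
∠(j0.36 + 1200) = arctan(0.36/1200) = 0.02°
∠[(j0.36)² + 1.13(j0.36) + 4.41] = ∠[4.2804 + j0.4068] = 5.43°
∠T(j0.36) = 0.02° − 5.43° = -5.41°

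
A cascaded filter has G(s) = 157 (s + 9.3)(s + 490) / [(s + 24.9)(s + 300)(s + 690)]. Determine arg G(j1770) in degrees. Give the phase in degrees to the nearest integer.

-74°

∠(j1770 + 9.3) = arctan(1770/9.3) = 89.70°
∠(j1770 + 490) = arctan(1770/490) = 74.53°
∠(j1770 + 24.9) = arctan(1770/24.9) = 89.19°
∠(j1770 + 300) = arctan(1770/300) = 80.38°
∠(j1770 + 690) = arctan(1770/690) = 68.70°
∠G(j1770) = 89.70° + 74.53° − (89.19° + 80.38° + 68.70°) = -74.05°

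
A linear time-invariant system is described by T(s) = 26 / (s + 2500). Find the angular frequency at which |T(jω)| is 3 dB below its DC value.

2500 rad/s

For a single-pole low-pass, the −3 dB point is at the pole: ω = 2500 rad/s.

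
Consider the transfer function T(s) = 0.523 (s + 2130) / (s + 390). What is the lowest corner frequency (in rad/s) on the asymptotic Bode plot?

Break frequencies occur at each pole and zero magnitude: 390 rad/s, 2130 rad/s.
The lowest is 390 rad/s.

390 rad/s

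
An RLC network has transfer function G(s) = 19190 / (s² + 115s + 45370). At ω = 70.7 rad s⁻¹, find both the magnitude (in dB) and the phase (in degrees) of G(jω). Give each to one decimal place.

|G| = -6.6 dB, ∠G = -11.4°

|(j70.7)² + 115(j70.7) + 45370| = |40372 + j8130.5| = 4.118e+04
|G(j70.7)| = 19190 / 4.118e+04 = 0.46598
20 log₁₀(0.46598) = -6.63 dB
∠[(j70.7)² + 115(j70.7) + 45370] = ∠[40372 + j8130.5] = 11.39°
∠G(j70.7) = −11.39° = -11.39°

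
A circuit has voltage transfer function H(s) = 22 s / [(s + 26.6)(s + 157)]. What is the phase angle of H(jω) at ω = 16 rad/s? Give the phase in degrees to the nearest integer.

53 deg

∠(j16) = 90.00°
∠(j16 + 26.6) = arctan(16/26.6) = 31.03°
∠(j16 + 157) = arctan(16/157) = 5.82°
∠H(j16) = 90.00° − (31.03° + 5.82°) = 53.15°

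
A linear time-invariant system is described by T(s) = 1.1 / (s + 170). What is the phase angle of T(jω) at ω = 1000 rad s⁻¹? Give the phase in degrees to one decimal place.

-80.4°

∠(j1000 + 170) = arctan(1000/170) = 80.35°
∠T(j1000) = −80.35° = -80.35°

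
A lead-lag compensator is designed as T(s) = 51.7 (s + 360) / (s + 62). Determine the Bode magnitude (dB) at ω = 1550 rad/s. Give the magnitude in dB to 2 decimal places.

34.49 dB

|j1550 + 360| = √(1550² + 360²) = 1591
|j1550 + 62| = √(1550² + 62²) = 1551
|T(j1550)| = 51.7 × 1591 / 1551 = 53.034
20 log₁₀(53.034) = 34.491 dB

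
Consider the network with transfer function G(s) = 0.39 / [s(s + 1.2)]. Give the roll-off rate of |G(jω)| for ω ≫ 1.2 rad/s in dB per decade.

-40 dB/decade

With 0 zeros and 2 poles, the high-frequency asymptotic slope is 20 × (0 − 2) = -40 dB/decade.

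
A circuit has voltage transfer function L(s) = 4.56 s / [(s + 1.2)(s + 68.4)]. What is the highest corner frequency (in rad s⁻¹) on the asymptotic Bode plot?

68.4 rad s⁻¹

Break frequencies occur at each pole and zero magnitude: 1.2 rad s⁻¹, 68.4 rad s⁻¹.
The highest is 68.4 rad s⁻¹.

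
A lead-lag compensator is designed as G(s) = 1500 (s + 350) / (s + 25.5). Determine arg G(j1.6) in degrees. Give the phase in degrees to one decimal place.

∠(j1.6 + 350) = arctan(1.6/350) = 0.26°
∠(j1.6 + 25.5) = arctan(1.6/25.5) = 3.59°
∠G(j1.6) = 0.26° − 3.59° = -3.33°

-3.3°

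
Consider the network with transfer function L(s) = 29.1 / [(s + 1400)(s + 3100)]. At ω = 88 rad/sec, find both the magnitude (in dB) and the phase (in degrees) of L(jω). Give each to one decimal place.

|L| = -103.5 dB, ∠L = -5.2°

|j88 + 1400| = √(88² + 1400²) = 1403
|j88 + 3100| = √(88² + 3100²) = 3101
|L(j88)| = 29.1 / (1403 × 3101) = 6.6892e-06
20 log₁₀(6.6892e-06) = -103.49 dB
∠(j88 + 1400) = arctan(88/1400) = 3.60°
∠(j88 + 3100) = arctan(88/3100) = 1.63°
∠L(j88) = − (3.60° + 1.63°) = -5.22°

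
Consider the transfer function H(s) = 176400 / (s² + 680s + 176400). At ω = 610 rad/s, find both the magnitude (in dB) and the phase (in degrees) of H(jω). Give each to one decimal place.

|(j610)² + 680(j610) + 176400| = |-1.957e+05 + j4.148e+05| = 4.586e+05
|H(j610)| = 176400 / 4.586e+05 = 0.38461
20 log₁₀(0.38461) = -8.30 dB
∠[(j610)² + 680(j610) + 176400] = ∠[-1.957e+05 + j4.148e+05] = 115.26°
∠H(j610) = −115.26° = -115.26°

|H| = -8.3 dB, ∠H = -115.3 deg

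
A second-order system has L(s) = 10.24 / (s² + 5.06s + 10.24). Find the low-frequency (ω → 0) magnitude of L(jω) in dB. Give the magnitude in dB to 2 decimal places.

0.00 dB

L(0) = 10.24 / 10.24 = 1
20 log₁₀(1) = 0.000 dB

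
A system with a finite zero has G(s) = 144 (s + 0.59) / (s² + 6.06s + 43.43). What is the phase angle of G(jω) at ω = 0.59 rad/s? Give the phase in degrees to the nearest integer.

∠(j0.59 + 0.59) = arctan(0.59/0.59) = 45.00°
∠[(j0.59)² + 6.06(j0.59) + 43.43] = ∠[43.082 + j3.5754] = 4.74°
∠G(j0.59) = 45.00° − 4.74° = 40.26°

40°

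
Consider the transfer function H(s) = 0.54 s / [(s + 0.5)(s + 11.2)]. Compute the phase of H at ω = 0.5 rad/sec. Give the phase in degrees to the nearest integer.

∠(j0.5) = 90.00°
∠(j0.5 + 0.5) = arctan(0.5/0.5) = 45.00°
∠(j0.5 + 11.2) = arctan(0.5/11.2) = 2.56°
∠H(j0.5) = 90.00° − (45.00° + 2.56°) = 42.44°

42°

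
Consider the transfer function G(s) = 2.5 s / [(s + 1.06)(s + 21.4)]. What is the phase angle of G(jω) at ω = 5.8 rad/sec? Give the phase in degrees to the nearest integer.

-5°

∠(j5.8) = 90.00°
∠(j5.8 + 1.06) = arctan(5.8/1.06) = 79.64°
∠(j5.8 + 21.4) = arctan(5.8/21.4) = 15.16°
∠G(j5.8) = 90.00° − (79.64° + 15.16°) = -4.81°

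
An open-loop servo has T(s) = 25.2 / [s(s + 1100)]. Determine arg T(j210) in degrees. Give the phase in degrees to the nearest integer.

-101°

∠(j210 + 1100) = arctan(210/1100) = 10.81°
∠(j210) = 90.00°
∠T(j210) = − (10.81° + 90.00°) = -100.81°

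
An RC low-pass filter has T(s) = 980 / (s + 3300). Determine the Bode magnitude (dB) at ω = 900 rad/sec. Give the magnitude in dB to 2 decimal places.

|j900 + 3300| = √(900² + 3300²) = 3421
|T(j900)| = 980 / 3421 = 0.28651
20 log₁₀(0.28651) = -10.857 dB

-10.86 dB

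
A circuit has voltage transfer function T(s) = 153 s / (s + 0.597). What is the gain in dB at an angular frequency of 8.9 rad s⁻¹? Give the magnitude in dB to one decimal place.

43.7 dB

|j8.9| = 8.9
|j8.9 + 0.597| = √(8.9² + 0.597²) = 8.92
|T(j8.9)| = 153 × 8.9 / 8.92 = 152.66
20 log₁₀(152.66) = 43.67 dB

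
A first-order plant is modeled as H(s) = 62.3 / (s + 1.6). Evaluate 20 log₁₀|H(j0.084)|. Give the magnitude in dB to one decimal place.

31.8 dB

|j0.084 + 1.6| = √(0.084² + 1.6²) = 1.602
|H(j0.084)| = 62.3 / 1.602 = 38.884
20 log₁₀(38.884) = 31.80 dB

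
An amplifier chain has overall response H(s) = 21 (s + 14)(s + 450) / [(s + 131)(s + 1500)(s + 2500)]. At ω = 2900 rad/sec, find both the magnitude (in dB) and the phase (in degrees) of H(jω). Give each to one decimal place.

|j2900 + 14| = √(2900² + 14²) = 2900
|j2900 + 450| = √(2900² + 450²) = 2935
|j2900 + 131| = √(2900² + 131²) = 2903
|j2900 + 1500| = √(2900² + 1500²) = 3265
|j2900 + 2500| = √(2900² + 2500²) = 3829
|H(j2900)| = 21 × 2900 × 2935 / (2903 × 3265 × 3829) = 0.0049249
20 log₁₀(0.0049249) = -46.15 dB
∠(j2900 + 14) = arctan(2900/14) = 89.72°
∠(j2900 + 450) = arctan(2900/450) = 81.18°
∠(j2900 + 131) = arctan(2900/131) = 87.41°
∠(j2900 + 1500) = arctan(2900/1500) = 62.65°
∠(j2900 + 2500) = arctan(2900/2500) = 49.24°
∠H(j2900) = 89.72° + 81.18° − (87.41° + 62.65° + 49.24°) = -28.40°

|H| = -46.2 dB, ∠H = -28.4°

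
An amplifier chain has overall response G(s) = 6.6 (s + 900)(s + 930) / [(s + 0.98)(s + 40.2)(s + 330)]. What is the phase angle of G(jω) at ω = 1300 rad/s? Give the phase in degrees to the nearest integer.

-144°

∠(j1300 + 900) = arctan(1300/900) = 55.30°
∠(j1300 + 930) = arctan(1300/930) = 54.42°
∠(j1300 + 0.98) = arctan(1300/0.98) = 89.96°
∠(j1300 + 40.2) = arctan(1300/40.2) = 88.23°
∠(j1300 + 330) = arctan(1300/330) = 75.76°
∠G(j1300) = 55.30° + 54.42° − (89.96° + 88.23° + 75.76°) = -144.22°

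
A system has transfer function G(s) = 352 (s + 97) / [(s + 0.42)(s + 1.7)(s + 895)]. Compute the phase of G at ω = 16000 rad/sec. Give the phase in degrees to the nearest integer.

-177°

∠(j16000 + 97) = arctan(16000/97) = 89.65°
∠(j16000 + 0.42) = arctan(16000/0.42) = 90.00°
∠(j16000 + 1.7) = arctan(16000/1.7) = 89.99°
∠(j16000 + 895) = arctan(16000/895) = 86.80°
∠G(j16000) = 89.65° − (90.00° + 89.99° + 86.80°) = -177.14°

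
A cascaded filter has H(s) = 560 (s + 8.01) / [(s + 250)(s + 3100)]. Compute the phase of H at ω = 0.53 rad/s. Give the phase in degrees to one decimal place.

∠(j0.53 + 8.01) = arctan(0.53/8.01) = 3.79°
∠(j0.53 + 250) = arctan(0.53/250) = 0.12°
∠(j0.53 + 3100) = arctan(0.53/3100) = 0.01°
∠H(j0.53) = 3.79° − (0.12° + 0.01°) = 3.65°

3.7°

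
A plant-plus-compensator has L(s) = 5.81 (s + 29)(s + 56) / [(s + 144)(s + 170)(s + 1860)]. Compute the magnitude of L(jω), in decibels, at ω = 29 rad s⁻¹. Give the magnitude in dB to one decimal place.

|j29 + 29| = √(29² + 29²) = 41.01
|j29 + 56| = √(29² + 56²) = 63.06
|j29 + 144| = √(29² + 144²) = 146.9
|j29 + 170| = √(29² + 170²) = 172.5
|j29 + 1860| = √(29² + 1860²) = 1860
|L(j29)| = 5.81 × 41.01 × 63.06 / (146.9 × 172.5 × 1860) = 0.00031888
20 log₁₀(0.00031888) = -69.93 dB

-69.9 dB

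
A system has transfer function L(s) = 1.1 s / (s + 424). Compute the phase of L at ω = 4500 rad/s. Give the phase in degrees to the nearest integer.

∠(j4500) = 90.00°
∠(j4500 + 424) = arctan(4500/424) = 84.62°
∠L(j4500) = 90.00° − 84.62° = 5.38°

5°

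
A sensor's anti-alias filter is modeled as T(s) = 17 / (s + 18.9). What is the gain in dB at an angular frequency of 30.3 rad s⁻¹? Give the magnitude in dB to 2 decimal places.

-6.45 dB

|j30.3 + 18.9| = √(30.3² + 18.9²) = 35.71
|T(j30.3)| = 17 / 35.71 = 0.47604
20 log₁₀(0.47604) = -6.447 dB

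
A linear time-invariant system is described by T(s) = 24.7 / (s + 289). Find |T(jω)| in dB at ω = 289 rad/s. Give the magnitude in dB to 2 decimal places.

-24.37 dB

|j289 + 289| = √(289² + 289²) = 408.7
|T(j289)| = 24.7 / 408.7 = 0.060434
20 log₁₀(0.060434) = -24.374 dB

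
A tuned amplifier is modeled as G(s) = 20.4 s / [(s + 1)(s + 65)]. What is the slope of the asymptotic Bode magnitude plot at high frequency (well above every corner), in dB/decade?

-20 dB/decade

With 1 zero and 2 poles, the high-frequency asymptotic slope is 20 × (1 − 2) = -20 dB/decade.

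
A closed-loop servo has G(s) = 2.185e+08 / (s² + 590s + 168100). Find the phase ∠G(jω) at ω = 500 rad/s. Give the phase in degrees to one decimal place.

∠[(j500)² + 590(j500) + 168100] = ∠[-81900 + j2.95e+05] = 105.52°
∠G(j500) = −105.52° = -105.52°

-105.5°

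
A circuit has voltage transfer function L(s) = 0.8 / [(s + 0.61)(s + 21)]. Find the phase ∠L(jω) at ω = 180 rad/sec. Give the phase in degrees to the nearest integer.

-173°

∠(j180 + 0.61) = arctan(180/0.61) = 89.81°
∠(j180 + 21) = arctan(180/21) = 83.35°
∠L(j180) = − (89.81° + 83.35°) = -173.15°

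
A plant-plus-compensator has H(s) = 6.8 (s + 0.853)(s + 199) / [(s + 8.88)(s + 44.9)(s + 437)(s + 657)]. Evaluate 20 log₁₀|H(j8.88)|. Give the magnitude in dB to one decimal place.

|j8.88 + 0.853| = √(8.88² + 0.853²) = 8.921
|j8.88 + 199| = √(8.88² + 199²) = 199.2
|j8.88 + 8.88| = √(8.88² + 8.88²) = 12.56
|j8.88 + 44.9| = √(8.88² + 44.9²) = 45.77
|j8.88 + 437| = √(8.88² + 437²) = 437.1
|j8.88 + 657| = √(8.88² + 657²) = 657.1
|H(j8.88)| = 6.8 × 8.921 × 199.2 / (12.56 × 45.77 × 437.1 × 657.1) = 7.3201e-05
20 log₁₀(7.3201e-05) = -82.71 dB

-82.7 dB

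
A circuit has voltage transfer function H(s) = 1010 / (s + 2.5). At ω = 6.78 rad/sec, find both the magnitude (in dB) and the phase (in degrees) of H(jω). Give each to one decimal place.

|H| = 42.9 dB, ∠H = -69.8°

|j6.78 + 2.5| = √(6.78² + 2.5²) = 7.226
|H(j6.78)| = 1010 / 7.226 = 139.77
20 log₁₀(139.77) = 42.91 dB
∠(j6.78 + 2.5) = arctan(6.78/2.5) = 69.76°
∠H(j6.78) = −69.76° = -69.76°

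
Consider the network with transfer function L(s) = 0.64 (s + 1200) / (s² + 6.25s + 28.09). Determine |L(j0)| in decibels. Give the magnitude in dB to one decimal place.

28.7 dB

L(0) = 0.64 × 1200 / 28.09 = 27.341
20 log₁₀(27.341) = 28.74 dB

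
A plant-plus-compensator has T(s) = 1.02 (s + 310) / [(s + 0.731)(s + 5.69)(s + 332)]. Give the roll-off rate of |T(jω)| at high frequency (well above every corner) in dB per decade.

With 1 zero and 3 poles, the high-frequency asymptotic slope is 20 × (1 − 3) = -40 dB/decade.

-40 dB/decade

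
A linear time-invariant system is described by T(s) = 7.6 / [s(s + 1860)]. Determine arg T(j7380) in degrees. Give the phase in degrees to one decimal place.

-165.9°

∠(j7380 + 1860) = arctan(7380/1860) = 75.85°
∠(j7380) = 90.00°
∠T(j7380) = − (75.85° + 90.00°) = -165.85°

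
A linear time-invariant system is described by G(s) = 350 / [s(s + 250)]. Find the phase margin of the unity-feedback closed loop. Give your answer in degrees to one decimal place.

Gain crossover: |G(jω)| = 1 at ω ≈ 1.4 rad/s.
∠G(j1.4) = −90° − arctan(1.4/250) ≈ -90.32°
PM = 180° + (-90.32°) = 89.68°

89.7 deg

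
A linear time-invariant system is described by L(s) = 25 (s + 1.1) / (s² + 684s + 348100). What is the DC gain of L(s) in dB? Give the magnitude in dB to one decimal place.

-82.0 dB

L(0) = 25 × 1.1 / 348100 = 7.9e-05
20 log₁₀(7.9e-05) = -82.05 dB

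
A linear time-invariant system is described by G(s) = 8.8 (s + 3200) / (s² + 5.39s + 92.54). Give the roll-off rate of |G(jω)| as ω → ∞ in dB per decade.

-20 dB/decade

With 1 zero and 2 poles, the high-frequency asymptotic slope is 20 × (1 − 2) = -20 dB/decade.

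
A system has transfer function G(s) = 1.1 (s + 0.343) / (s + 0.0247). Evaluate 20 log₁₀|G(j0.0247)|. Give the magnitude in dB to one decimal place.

20.7 dB

|j0.0247 + 0.343| = √(0.0247² + 0.343²) = 0.3439
|j0.0247 + 0.0247| = √(0.0247² + 0.0247²) = 0.03493
|G(j0.0247)| = 1.1 × 0.3439 / 0.03493 = 10.829
20 log₁₀(10.829) = 20.69 dB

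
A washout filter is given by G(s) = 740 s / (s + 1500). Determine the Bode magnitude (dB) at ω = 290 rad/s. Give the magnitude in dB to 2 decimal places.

|j290| = 290
|j290 + 1500| = √(290² + 1500²) = 1528
|G(j290)| = 740 × 290 / 1528 = 140.47
20 log₁₀(140.47) = 42.951 dB

42.95 dB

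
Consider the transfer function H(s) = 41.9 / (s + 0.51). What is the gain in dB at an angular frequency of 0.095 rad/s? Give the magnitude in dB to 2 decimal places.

|j0.095 + 0.51| = √(0.095² + 0.51²) = 0.5188
|H(j0.095)| = 41.9 / 0.5188 = 80.768
20 log₁₀(80.768) = 38.145 dB

38.14 dB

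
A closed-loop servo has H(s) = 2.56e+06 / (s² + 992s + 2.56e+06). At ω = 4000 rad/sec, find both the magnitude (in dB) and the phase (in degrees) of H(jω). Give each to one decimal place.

|H| = -14.8 dB, ∠H = -163.6 deg

|(j4000)² + 992(j4000) + 2.56e+06| = |-1.344e+07 + j3.968e+06| = 1.401e+07
|H(j4000)| = 2.56e+06 / 1.401e+07 = 0.18268
20 log₁₀(0.18268) = -14.77 dB
∠[(j4000)² + 992(j4000) + 2.56e+06] = ∠[-1.344e+07 + j3.968e+06] = 163.55°
∠H(j4000) = −163.55° = -163.55°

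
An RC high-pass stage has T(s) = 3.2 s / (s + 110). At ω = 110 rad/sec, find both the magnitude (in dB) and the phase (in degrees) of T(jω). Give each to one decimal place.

|T| = 7.1 dB, ∠T = 45.0 deg

|j110| = 110
|j110 + 110| = √(110² + 110²) = 155.6
|T(j110)| = 3.2 × 110 / 155.6 = 2.2627
20 log₁₀(2.2627) = 7.09 dB
∠(j110) = 90.00°
∠(j110 + 110) = arctan(110/110) = 45.00°
∠T(j110) = 90.00° − 45.00° = 45.00°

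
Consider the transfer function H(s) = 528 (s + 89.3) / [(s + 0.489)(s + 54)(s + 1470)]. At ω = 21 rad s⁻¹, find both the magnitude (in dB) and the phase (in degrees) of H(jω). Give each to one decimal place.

|H| = -31.4 dB, ∠H = -97.5°

|j21 + 89.3| = √(21² + 89.3²) = 91.74
|j21 + 0.489| = √(21² + 0.489²) = 21.01
|j21 + 54| = √(21² + 54²) = 57.94
|j21 + 1470| = √(21² + 1470²) = 1470
|H(j21)| = 528 × 91.74 / (21.01 × 57.94 × 1470) = 0.027071
20 log₁₀(0.027071) = -31.35 dB
∠(j21 + 89.3) = arctan(21/89.3) = 13.23°
∠(j21 + 0.489) = arctan(21/0.489) = 88.67°
∠(j21 + 54) = arctan(21/54) = 21.25°
∠(j21 + 1470) = arctan(21/1470) = 0.82°
∠H(j21) = 13.23° − (88.67° + 21.25° + 0.82°) = -97.50°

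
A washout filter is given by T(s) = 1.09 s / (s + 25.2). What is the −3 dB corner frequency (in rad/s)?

25.2 rad/s

For a single-pole high-pass, the −3 dB point is at the pole: ω = 25.2 rad/s.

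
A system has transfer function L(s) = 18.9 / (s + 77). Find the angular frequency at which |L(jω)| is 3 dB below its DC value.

77 rad/s

For a single-pole low-pass, the −3 dB point is at the pole: ω = 77 rad/s.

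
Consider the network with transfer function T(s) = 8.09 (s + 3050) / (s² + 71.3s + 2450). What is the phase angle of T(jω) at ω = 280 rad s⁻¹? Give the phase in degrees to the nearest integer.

-160°

∠(j280 + 3050) = arctan(280/3050) = 5.25°
∠[(j280)² + 71.3(j280) + 2450] = ∠[-75950 + j19964] = 165.27°
∠T(j280) = 5.25° − 165.27° = -160.03°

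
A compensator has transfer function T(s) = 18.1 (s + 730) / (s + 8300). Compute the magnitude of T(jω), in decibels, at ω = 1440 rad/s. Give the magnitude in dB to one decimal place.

|j1440 + 730| = √(1440² + 730²) = 1614
|j1440 + 8300| = √(1440² + 8300²) = 8424
|T(j1440)| = 18.1 × 1614 / 8424 = 3.4689
20 log₁₀(3.4689) = 10.80 dB

10.8 dB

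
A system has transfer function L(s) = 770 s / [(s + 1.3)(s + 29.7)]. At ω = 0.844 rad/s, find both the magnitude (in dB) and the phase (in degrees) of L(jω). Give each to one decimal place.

|j0.844| = 0.844
|j0.844 + 1.3| = √(0.844² + 1.3²) = 1.55
|j0.844 + 29.7| = √(0.844² + 29.7²) = 29.71
|L(j0.844)| = 770 × 0.844 / (1.55 × 29.71) = 14.112
20 log₁₀(14.112) = 22.99 dB
∠(j0.844) = 90.00°
∠(j0.844 + 1.3) = arctan(0.844/1.3) = 32.99°
∠(j0.844 + 29.7) = arctan(0.844/29.7) = 1.63°
∠L(j0.844) = 90.00° − (32.99° + 1.63°) = 55.38°

|L| = 23.0 dB, ∠L = 55.4 deg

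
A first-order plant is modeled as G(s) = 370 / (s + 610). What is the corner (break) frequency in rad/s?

610 rad/s

The single real pole at s = −610 gives a corner at ω = 610 rad/s.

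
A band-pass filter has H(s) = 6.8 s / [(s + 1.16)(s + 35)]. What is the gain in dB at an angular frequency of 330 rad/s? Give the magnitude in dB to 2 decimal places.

|j330| = 330
|j330 + 1.16| = √(330² + 1.16²) = 330
|j330 + 35| = √(330² + 35²) = 331.9
|H(j330)| = 6.8 × 330 / (330 × 331.9) = 0.020491
20 log₁₀(0.020491) = -33.769 dB

-33.77 dB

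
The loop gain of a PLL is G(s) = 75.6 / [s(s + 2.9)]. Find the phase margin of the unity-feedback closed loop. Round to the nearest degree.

Gain crossover: |G(jω)| = 1 at ω ≈ 8.46 rad s⁻¹.
∠G(j8.46) = −90° − arctan(8.46/2.9) ≈ -161.07°
PM = 180° + (-161.07°) = 18.93°

19°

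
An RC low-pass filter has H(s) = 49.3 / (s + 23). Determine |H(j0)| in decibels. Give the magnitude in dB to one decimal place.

6.6 dB

H(0) = 49.3 / 23 = 2.1435
20 log₁₀(2.1435) = 6.62 dB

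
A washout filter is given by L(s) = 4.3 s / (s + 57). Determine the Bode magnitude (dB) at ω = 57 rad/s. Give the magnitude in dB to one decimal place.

|j57| = 57
|j57 + 57| = √(57² + 57²) = 80.61
|L(j57)| = 4.3 × 57 / 80.61 = 3.0406
20 log₁₀(3.0406) = 9.66 dB

9.7 dB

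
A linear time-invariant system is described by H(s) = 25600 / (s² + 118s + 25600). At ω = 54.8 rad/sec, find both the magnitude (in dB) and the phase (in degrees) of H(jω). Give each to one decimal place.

|(j54.8)² + 118(j54.8) + 25600| = |22597 + j6466.4| = 2.35e+04
|H(j54.8)| = 25600 / 2.35e+04 = 1.0892
20 log₁₀(1.0892) = 0.74 dB
∠[(j54.8)² + 118(j54.8) + 25600] = ∠[22597 + j6466.4] = 15.97°
∠H(j54.8) = −15.97° = -15.97°

|H| = 0.7 dB, ∠H = -16.0°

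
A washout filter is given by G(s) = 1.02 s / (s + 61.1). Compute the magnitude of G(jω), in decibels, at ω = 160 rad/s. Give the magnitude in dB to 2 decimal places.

|j160| = 160
|j160 + 61.1| = √(160² + 61.1²) = 171.3
|G(j160)| = 1.02 × 160 / 171.3 = 0.95288
20 log₁₀(0.95288) = -0.419 dB

-0.42 dB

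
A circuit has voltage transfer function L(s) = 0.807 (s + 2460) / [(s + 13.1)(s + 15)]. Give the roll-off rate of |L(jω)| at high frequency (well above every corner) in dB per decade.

With 1 zero and 2 poles, the high-frequency asymptotic slope is 20 × (1 − 2) = -20 dB/decade.

-20 dB/decade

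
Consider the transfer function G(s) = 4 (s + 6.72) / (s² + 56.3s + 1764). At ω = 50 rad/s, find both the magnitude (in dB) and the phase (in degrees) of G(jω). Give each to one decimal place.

|j50 + 6.72| = √(50² + 6.72²) = 50.45
|(j50)² + 56.3(j50) + 1764| = |-736 + j2815| = 2910
|G(j50)| = 4 × 50.45 / 2910 = 0.069355
20 log₁₀(0.069355) = -23.18 dB
∠(j50 + 6.72) = arctan(50/6.72) = 82.35°
∠[(j50)² + 56.3(j50) + 1764] = ∠[-736 + j2815] = 104.65°
∠G(j50) = 82.35° − 104.65° = -22.31°

|G| = -23.2 dB, ∠G = -22.3 deg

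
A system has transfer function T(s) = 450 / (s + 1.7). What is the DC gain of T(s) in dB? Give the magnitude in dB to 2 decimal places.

T(0) = 450 / 1.7 = 264.71
20 log₁₀(264.71) = 48.455 dB

48.46 dB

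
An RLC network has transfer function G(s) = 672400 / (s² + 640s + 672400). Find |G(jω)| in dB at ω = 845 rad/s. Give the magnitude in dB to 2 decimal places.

|(j845)² + 640(j845) + 672400| = |-41625 + j5.408e+05| = 5.424e+05
|G(j845)| = 672400 / 5.424e+05 = 1.2397
20 log₁₀(1.2397) = 1.866 dB

1.87 dB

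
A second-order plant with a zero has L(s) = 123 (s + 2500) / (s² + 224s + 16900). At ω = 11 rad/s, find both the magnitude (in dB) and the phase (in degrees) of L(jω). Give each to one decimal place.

|j11 + 2500| = √(11² + 2500²) = 2500
|(j11)² + 224(j11) + 16900| = |16779 + j2464| = 1.696e+04
|L(j11)| = 123 × 2500 / 1.696e+04 = 18.132
20 log₁₀(18.132) = 25.17 dB
∠(j11 + 2500) = arctan(11/2500) = 0.25°
∠[(j11)² + 224(j11) + 16900] = ∠[16779 + j2464] = 8.35°
∠L(j11) = 0.25° − 8.35° = -8.10°

|L| = 25.2 dB, ∠L = -8.1 deg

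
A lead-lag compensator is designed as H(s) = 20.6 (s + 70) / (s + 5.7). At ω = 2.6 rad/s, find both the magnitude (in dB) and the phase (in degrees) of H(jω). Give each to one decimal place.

|H| = 47.2 dB, ∠H = -22.4°

|j2.6 + 70| = √(2.6² + 70²) = 70.05
|j2.6 + 5.7| = √(2.6² + 5.7²) = 6.265
|H(j2.6)| = 20.6 × 70.05 / 6.265 = 230.33
20 log₁₀(230.33) = 47.25 dB
∠(j2.6 + 70) = arctan(2.6/70) = 2.13°
∠(j2.6 + 5.7) = arctan(2.6/5.7) = 24.52°
∠H(j2.6) = 2.13° − 24.52° = -22.39°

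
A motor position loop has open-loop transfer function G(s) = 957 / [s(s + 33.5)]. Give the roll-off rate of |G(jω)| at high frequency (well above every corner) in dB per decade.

With 0 zeros and 2 poles, the high-frequency asymptotic slope is 20 × (0 − 2) = -40 dB/decade.

-40 dB/decade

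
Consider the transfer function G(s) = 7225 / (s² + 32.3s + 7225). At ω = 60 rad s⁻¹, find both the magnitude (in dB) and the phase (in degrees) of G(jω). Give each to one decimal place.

|(j60)² + 32.3(j60) + 7225| = |3625 + j1938| = 4111
|G(j60)| = 7225 / 4111 = 1.7577
20 log₁₀(1.7577) = 4.90 dB
∠[(j60)² + 32.3(j60) + 7225] = ∠[3625 + j1938] = 28.13°
∠G(j60) = −28.13° = -28.13°

|G| = 4.9 dB, ∠G = -28.1 deg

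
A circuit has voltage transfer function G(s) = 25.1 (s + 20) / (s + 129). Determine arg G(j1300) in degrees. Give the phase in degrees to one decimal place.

∠(j1300 + 20) = arctan(1300/20) = 89.12°
∠(j1300 + 129) = arctan(1300/129) = 84.33°
∠G(j1300) = 89.12° − 84.33° = 4.79°

4.8°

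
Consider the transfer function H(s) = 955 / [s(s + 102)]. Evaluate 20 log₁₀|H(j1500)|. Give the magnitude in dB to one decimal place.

-67.5 dB

|j1500 + 102| = √(1500² + 102²) = 1503
|j1500| = 1500
|H(j1500)| = 955 / (1503 × 1500) = 0.00042347
20 log₁₀(0.00042347) = -67.46 dB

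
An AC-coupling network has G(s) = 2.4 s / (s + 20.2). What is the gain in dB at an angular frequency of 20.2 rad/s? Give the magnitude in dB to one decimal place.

|j20.2| = 20.2
|j20.2 + 20.2| = √(20.2² + 20.2²) = 28.57
|G(j20.2)| = 2.4 × 20.2 / 28.57 = 1.6971
20 log₁₀(1.6971) = 4.59 dB

4.6 dB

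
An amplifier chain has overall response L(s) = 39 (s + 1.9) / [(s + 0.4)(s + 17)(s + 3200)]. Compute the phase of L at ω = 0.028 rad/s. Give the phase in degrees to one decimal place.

-3.3°

∠(j0.028 + 1.9) = arctan(0.028/1.9) = 0.84°
∠(j0.028 + 0.4) = arctan(0.028/0.4) = 4.00°
∠(j0.028 + 17) = arctan(0.028/17) = 0.09°
∠(j0.028 + 3200) = arctan(0.028/3200) = 0.00°
∠L(j0.028) = 0.84° − (4.00° + 0.09° + 0.00°) = -3.25°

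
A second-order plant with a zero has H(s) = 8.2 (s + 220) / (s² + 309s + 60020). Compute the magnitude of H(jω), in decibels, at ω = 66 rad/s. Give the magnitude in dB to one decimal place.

|j66 + 220| = √(66² + 220²) = 229.7
|(j66)² + 309(j66) + 60020| = |55664 + j20394| = 5.928e+04
|H(j66)| = 8.2 × 229.7 / 5.928e+04 = 0.031771
20 log₁₀(0.031771) = -29.96 dB

-30.0 dB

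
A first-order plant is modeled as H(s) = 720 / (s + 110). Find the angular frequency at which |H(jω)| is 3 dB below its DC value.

110 rad/sec

For a single-pole low-pass, the −3 dB point is at the pole: ω = 110 rad/sec.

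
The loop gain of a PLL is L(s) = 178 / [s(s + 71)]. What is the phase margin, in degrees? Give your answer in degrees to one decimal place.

88.0°

Gain crossover: |L(jω)| = 1 at ω ≈ 2.51 rad/s.
∠L(j2.51) = −90° − arctan(2.51/71) ≈ -92.02°
PM = 180° + (-92.02°) = 87.98°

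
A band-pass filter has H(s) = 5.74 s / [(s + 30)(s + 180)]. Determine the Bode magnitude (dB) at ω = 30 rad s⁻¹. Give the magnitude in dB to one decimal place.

-33.1 dB

|j30| = 30
|j30 + 30| = √(30² + 30²) = 42.43
|j30 + 180| = √(30² + 180²) = 182.5
|H(j30)| = 5.74 × 30 / (42.43 × 182.5) = 0.022242
20 log₁₀(0.022242) = -33.06 dB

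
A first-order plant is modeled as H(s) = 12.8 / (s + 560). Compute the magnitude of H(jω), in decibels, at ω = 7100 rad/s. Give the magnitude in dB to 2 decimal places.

|j7100 + 560| = √(7100² + 560²) = 7122
|H(j7100)| = 12.8 / 7122 = 0.0017972
20 log₁₀(0.0017972) = -54.908 dB

-54.91 dB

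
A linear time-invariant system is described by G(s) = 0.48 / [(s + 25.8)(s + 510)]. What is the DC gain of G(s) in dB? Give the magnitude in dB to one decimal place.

-88.8 dB

G(0) = 0.48 / (25.8 × 510) = 3.648e-05
20 log₁₀(3.648e-05) = -88.76 dB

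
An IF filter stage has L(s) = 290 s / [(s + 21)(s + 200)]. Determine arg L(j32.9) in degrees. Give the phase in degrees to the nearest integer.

∠(j32.9) = 90.00°
∠(j32.9 + 21) = arctan(32.9/21) = 57.45°
∠(j32.9 + 200) = arctan(32.9/200) = 9.34°
∠L(j32.9) = 90.00° − (57.45° + 9.34°) = 23.21°

23 deg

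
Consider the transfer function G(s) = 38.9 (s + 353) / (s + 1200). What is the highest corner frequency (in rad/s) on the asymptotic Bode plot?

1200 rad/s

Break frequencies occur at each pole and zero magnitude: 353 rad/s, 1200 rad/s.
The highest is 1200 rad/s.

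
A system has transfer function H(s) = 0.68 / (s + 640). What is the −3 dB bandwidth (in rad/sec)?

640 rad/sec

For a single-pole low-pass, the −3 dB point is at the pole: ω = 640 rad/sec.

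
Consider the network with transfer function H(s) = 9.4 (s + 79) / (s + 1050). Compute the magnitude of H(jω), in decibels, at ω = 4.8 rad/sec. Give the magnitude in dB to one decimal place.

-3.0 dB

|j4.8 + 79| = √(4.8² + 79²) = 79.15
|j4.8 + 1050| = √(4.8² + 1050²) = 1050
|H(j4.8)| = 9.4 × 79.15 / 1050 = 0.70853
20 log₁₀(0.70853) = -2.99 dB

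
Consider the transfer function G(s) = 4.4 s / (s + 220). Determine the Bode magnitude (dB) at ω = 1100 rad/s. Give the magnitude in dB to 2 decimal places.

12.70 dB

|j1100| = 1100
|j1100 + 220| = √(1100² + 220²) = 1122
|G(j1100)| = 4.4 × 1100 / 1122 = 4.3146
20 log₁₀(4.3146) = 12.699 dB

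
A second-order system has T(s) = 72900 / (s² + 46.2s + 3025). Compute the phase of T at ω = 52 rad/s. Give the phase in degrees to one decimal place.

∠[(j52)² + 46.2(j52) + 3025] = ∠[321 + j2402.4] = 82.39°
∠T(j52) = −82.39° = -82.39°

-82.4°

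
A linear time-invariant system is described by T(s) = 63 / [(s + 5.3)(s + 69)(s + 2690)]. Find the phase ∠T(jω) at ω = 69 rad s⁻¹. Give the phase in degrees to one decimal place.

-132.1 deg

∠(j69 + 5.3) = arctan(69/5.3) = 85.61°
∠(j69 + 69) = arctan(69/69) = 45.00°
∠(j69 + 2690) = arctan(69/2690) = 1.47°
∠T(j69) = − (85.61° + 45.00° + 1.47°) = -132.08°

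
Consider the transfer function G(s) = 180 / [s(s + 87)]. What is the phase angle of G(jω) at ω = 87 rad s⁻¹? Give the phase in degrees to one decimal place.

∠(j87 + 87) = arctan(87/87) = 45.00°
∠(j87) = 90.00°
∠G(j87) = − (45.00° + 90.00°) = -135.00°

-135.0°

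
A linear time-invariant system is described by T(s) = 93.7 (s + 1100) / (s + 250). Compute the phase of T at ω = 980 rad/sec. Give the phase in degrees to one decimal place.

-34.0 deg

∠(j980 + 1100) = arctan(980/1100) = 41.70°
∠(j980 + 250) = arctan(980/250) = 75.69°
∠T(j980) = 41.70° − 75.69° = -33.99°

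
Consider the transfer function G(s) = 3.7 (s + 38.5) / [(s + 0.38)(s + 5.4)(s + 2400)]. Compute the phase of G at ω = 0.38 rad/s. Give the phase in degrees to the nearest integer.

∠(j0.38 + 38.5) = arctan(0.38/38.5) = 0.57°
∠(j0.38 + 0.38) = arctan(0.38/0.38) = 45.00°
∠(j0.38 + 5.4) = arctan(0.38/5.4) = 4.03°
∠(j0.38 + 2400) = arctan(0.38/2400) = 0.01°
∠G(j0.38) = 0.57° − (45.00° + 4.03° + 0.01°) = -48.47°

-48°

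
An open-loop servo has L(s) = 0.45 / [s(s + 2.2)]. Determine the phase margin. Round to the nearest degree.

Gain crossover: |L(jω)| = 1 at ω ≈ 0.204 rad/s.
∠L(j0.204) = −90° − arctan(0.204/2.2) ≈ -95.29°
PM = 180° + (-95.29°) = 84.71°

85°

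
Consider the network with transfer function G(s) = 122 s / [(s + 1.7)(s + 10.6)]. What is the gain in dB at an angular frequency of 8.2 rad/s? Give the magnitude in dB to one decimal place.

19.0 dB

|j8.2| = 8.2
|j8.2 + 1.7| = √(8.2² + 1.7²) = 8.374
|j8.2 + 10.6| = √(8.2² + 10.6²) = 13.4
|G(j8.2)| = 122 × 8.2 / (8.374 × 13.4) = 8.9139
20 log₁₀(8.9139) = 19.00 dB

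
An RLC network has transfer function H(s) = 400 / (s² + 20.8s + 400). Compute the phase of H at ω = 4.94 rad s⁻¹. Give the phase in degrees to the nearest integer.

-15°

∠[(j4.94)² + 20.8(j4.94) + 400] = ∠[375.6 + j102.75] = 15.30°
∠H(j4.94) = −15.30° = -15.30°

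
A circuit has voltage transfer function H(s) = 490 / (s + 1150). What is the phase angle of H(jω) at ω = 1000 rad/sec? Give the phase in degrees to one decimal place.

∠(j1000 + 1150) = arctan(1000/1150) = 41.01°
∠H(j1000) = −41.01° = -41.01°

-41.0°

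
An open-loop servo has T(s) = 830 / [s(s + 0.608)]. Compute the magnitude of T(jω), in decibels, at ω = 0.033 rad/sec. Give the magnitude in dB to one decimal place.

|j0.033 + 0.608| = √(0.033² + 0.608²) = 0.6089
|j0.033| = 0.033
|T(j0.033)| = 830 / (0.6089 × 0.033) = 41307
20 log₁₀(41307) = 92.32 dB

92.3 dB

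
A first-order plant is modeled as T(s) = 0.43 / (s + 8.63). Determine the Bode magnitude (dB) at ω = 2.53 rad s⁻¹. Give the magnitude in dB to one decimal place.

-26.4 dB

|j2.53 + 8.63| = √(2.53² + 8.63²) = 8.993
|T(j2.53)| = 0.43 / 8.993 = 0.047814
20 log₁₀(0.047814) = -26.41 dB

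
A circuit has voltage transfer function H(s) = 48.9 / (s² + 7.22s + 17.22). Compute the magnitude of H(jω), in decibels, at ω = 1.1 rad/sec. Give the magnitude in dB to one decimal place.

8.7 dB

|(j1.1)² + 7.22(j1.1) + 17.22| = |16.01 + j7.942| = 17.87
|H(j1.1)| = 48.9 / 17.87 = 2.7362
20 log₁₀(2.7362) = 8.74 dB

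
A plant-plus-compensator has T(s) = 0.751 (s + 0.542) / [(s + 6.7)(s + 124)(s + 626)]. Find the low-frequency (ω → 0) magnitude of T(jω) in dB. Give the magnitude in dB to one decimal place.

T(0) = 0.751 × 0.542 / (6.7 × 124 × 626) = 7.8265e-07
20 log₁₀(7.8265e-07) = -122.13 dB

-122.1 dB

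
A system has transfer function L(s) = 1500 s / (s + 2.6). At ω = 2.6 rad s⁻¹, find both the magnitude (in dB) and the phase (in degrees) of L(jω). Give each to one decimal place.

|L| = 60.5 dB, ∠L = 45.0 deg

|j2.6| = 2.6
|j2.6 + 2.6| = √(2.6² + 2.6²) = 3.677
|L(j2.6)| = 1500 × 2.6 / 3.677 = 1060.7
20 log₁₀(1060.7) = 60.51 dB
∠(j2.6) = 90.00°
∠(j2.6 + 2.6) = arctan(2.6/2.6) = 45.00°
∠L(j2.6) = 90.00° − 45.00° = 45.00°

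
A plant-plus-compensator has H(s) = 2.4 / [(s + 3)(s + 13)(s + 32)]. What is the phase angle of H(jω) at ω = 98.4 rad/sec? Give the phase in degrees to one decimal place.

∠(j98.4 + 3) = arctan(98.4/3) = 88.25°
∠(j98.4 + 13) = arctan(98.4/13) = 82.47°
∠(j98.4 + 32) = arctan(98.4/32) = 71.99°
∠H(j98.4) = − (88.25° + 82.47° + 71.99°) = -242.71°

-242.7 deg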